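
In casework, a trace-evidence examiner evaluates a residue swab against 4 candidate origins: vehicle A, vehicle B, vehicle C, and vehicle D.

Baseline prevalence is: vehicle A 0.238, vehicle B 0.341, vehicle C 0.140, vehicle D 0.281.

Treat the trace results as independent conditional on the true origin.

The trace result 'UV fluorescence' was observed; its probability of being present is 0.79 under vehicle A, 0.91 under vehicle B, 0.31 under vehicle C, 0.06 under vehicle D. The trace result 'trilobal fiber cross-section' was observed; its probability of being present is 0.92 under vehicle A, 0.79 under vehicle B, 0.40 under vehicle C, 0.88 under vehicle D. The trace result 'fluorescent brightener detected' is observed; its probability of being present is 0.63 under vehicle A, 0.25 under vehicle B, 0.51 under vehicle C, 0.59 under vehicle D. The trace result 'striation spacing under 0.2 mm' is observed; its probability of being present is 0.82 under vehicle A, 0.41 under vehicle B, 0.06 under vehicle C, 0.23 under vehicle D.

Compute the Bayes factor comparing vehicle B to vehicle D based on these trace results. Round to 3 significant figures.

The Bayes factor is the ratio of the joint likelihoods of the trace result pattern under the two hypotheses.
  vehicle B: 0.91 × 0.79 × 0.25 × 0.41 = 0.073687
  vehicle D: 0.06 × 0.88 × 0.59 × 0.23 = 0.007165
Bayes factor = 0.073687 / 0.007165 ≈ 10.3

10.3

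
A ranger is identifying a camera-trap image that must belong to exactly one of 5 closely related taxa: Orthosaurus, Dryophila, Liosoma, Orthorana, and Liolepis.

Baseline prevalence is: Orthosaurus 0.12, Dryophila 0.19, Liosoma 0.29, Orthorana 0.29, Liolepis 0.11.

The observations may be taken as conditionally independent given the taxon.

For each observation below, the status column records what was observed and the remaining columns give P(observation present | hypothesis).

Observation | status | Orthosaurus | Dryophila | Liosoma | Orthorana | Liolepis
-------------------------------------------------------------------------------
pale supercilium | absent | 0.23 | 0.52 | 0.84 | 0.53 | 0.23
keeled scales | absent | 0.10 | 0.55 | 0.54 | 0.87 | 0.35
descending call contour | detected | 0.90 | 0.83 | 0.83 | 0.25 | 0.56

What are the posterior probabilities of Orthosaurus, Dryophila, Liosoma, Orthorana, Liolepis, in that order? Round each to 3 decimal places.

0.462, 0.210, 0.109, 0.027, 0.190

Multiply each prior by the joint likelihood of the evidence pattern (using 1 − P(present | H) for each absent observation):
  Orthosaurus: 0.12 × (1 − 0.23) × (1 − 0.10) × 0.90 = 0.074844
  Dryophila: 0.19 × (1 − 0.52) × (1 − 0.55) × 0.83 = 0.034063
  Liosoma: 0.29 × (1 − 0.84) × (1 − 0.54) × 0.83 = 0.017716
  Orthorana: 0.29 × (1 − 0.53) × (1 − 0.87) × 0.25 = 0.0044297
  Liolepis: 0.11 × (1 − 0.23) × (1 − 0.35) × 0.56 = 0.030831
Marginal likelihood of the evidence = 0.16188.
P(Orthosaurus | evidence) = 0.074844 / 0.16188 ≈ 0.462
P(Dryophila | evidence) = 0.034063 / 0.16188 ≈ 0.210
P(Liosoma | evidence) = 0.017716 / 0.16188 ≈ 0.109
P(Orthorana | evidence) = 0.0044297 / 0.16188 ≈ 0.027
P(Liolepis | evidence) = 0.030831 / 0.16188 ≈ 0.190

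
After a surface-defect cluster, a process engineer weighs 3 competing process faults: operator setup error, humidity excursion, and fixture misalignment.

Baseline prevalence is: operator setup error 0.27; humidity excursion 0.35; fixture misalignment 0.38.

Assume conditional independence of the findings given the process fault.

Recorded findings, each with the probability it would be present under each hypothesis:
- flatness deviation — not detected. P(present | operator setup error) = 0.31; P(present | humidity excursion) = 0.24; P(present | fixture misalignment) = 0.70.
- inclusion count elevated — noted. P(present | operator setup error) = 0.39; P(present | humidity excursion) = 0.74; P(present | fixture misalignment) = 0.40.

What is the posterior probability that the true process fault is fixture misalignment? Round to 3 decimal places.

0.145

By Bayes' rule with conditional independence, the unnormalized weight for each hypothesis is prior × ∏ likelihoods (using 1 − P(present | H) for each absent finding):
  operator setup error: 0.27 × (1 − 0.31) × 0.39 = 0.072657
  humidity excursion: 0.35 × (1 − 0.24) × 0.74 = 0.19684
  fixture misalignment: 0.38 × (1 − 0.70) × 0.40 = 0.0456
The unnormalized weights sum to 0.3151.
P(fixture misalignment | evidence) = 0.0456 / 0.3151 ≈ 0.145.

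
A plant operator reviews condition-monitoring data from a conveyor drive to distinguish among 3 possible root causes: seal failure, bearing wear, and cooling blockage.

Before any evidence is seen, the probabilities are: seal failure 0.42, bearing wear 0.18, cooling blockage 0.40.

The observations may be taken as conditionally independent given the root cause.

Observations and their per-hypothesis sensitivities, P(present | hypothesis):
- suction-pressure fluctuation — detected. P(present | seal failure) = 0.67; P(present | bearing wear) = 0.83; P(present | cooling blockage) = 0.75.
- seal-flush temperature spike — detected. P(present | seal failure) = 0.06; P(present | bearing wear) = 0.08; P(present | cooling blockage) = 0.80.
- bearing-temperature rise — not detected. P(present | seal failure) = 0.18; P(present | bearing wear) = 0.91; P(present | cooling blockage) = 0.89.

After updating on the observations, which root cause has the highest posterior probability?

cooling blockage

By Bayes' rule with conditional independence, the unnormalized weight for each hypothesis is prior × ∏ likelihoods (using 1 − P(present | H) for each absent observation):
  seal failure: 0.42 × 0.67 × 0.06 × (1 − 0.18) = 0.013845
  bearing wear: 0.18 × 0.83 × 0.08 × (1 − 0.91) = 0.0010757
  cooling blockage: 0.40 × 0.75 × 0.80 × (1 − 0.89) = 0.0264
The unnormalized weights sum to 0.041321.
P(seal failure | evidence) ≈ 0.013845 / 0.041321 ≈ 0.335
P(bearing wear | evidence) ≈ 0.0010757 / 0.041321 ≈ 0.026
P(cooling blockage | evidence) ≈ 0.0264 / 0.041321 ≈ 0.639
The largest is 0.639, so cooling blockage is most probable.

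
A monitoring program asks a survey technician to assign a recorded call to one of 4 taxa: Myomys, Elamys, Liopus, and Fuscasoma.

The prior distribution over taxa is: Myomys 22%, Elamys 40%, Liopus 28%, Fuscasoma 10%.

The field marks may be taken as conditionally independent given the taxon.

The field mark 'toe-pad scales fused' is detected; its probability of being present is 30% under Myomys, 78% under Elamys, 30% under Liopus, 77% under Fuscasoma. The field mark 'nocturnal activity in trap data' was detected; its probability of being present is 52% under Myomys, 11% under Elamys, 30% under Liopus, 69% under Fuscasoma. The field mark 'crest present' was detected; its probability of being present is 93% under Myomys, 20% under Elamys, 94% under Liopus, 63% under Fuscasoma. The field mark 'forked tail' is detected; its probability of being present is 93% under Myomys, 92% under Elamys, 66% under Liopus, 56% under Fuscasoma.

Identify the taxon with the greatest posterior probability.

Myomys

For each hypothesis, the unnormalized posterior weight is prior × product of the field mark likelihoods:
  Myomys: 0.22 × 0.30 × 0.52 × 0.93 × 0.93 = 0.029683
  Elamys: 0.40 × 0.78 × 0.11 × 0.20 × 0.92 = 0.0063149
  Liopus: 0.28 × 0.30 × 0.30 × 0.94 × 0.66 = 0.015634
  Fuscasoma: 0.10 × 0.77 × 0.69 × 0.63 × 0.56 = 0.018744
Normalizing constant Z = 0.029683 + 0.0063149 + 0.015634 + 0.018744 = 0.070377.
P(Myomys | evidence) ≈ 0.029683 / 0.070377 ≈ 0.422
P(Elamys | evidence) ≈ 0.0063149 / 0.070377 ≈ 0.090
P(Liopus | evidence) ≈ 0.015634 / 0.070377 ≈ 0.222
P(Fuscasoma | evidence) ≈ 0.018744 / 0.070377 ≈ 0.266
The largest is 0.422, so Myomys is most probable.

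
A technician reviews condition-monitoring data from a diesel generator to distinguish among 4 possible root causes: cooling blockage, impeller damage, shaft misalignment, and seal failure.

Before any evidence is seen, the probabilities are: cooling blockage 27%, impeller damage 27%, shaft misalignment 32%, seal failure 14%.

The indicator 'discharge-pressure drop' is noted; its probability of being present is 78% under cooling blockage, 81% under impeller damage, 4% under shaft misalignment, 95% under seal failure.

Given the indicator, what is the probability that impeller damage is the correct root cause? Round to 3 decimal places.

0.380

Multiply each prior by the likelihood of the indicator:
  cooling blockage: 0.27 × 0.78 = 0.2106
  impeller damage: 0.27 × 0.81 = 0.2187
  shaft misalignment: 0.32 × 0.04 = 0.0128
  seal failure: 0.14 × 0.95 = 0.133
Marginal likelihood of the evidence = 0.5751.
P(impeller damage | evidence) = 0.2187 / 0.5751 ≈ 0.380.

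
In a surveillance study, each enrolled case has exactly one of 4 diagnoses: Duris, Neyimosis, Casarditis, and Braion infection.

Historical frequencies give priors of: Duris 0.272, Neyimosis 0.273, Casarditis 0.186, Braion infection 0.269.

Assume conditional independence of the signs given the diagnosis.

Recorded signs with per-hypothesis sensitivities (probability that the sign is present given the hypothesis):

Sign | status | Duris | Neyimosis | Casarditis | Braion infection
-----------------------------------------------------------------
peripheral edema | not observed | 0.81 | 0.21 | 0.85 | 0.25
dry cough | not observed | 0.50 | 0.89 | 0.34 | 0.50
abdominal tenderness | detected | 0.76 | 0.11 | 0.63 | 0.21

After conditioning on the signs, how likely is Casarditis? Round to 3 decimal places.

0.211

For each hypothesis, the unnormalized posterior weight is prior × product of the sign likelihoods (using 1 − P(present | H) for each absent sign):
  Duris: 0.272 × (1 − 0.81) × (1 − 0.50) × 0.76 = 0.019638
  Neyimosis: 0.273 × (1 − 0.21) × (1 − 0.89) × 0.11 = 0.0026096
  Casarditis: 0.186 × (1 − 0.85) × (1 − 0.34) × 0.63 = 0.011601
  Braion infection: 0.269 × (1 − 0.25) × (1 − 0.50) × 0.21 = 0.021184
Marginal likelihood of the evidence = 0.055033.
P(Casarditis | evidence) = 0.011601 / 0.055033 ≈ 0.211.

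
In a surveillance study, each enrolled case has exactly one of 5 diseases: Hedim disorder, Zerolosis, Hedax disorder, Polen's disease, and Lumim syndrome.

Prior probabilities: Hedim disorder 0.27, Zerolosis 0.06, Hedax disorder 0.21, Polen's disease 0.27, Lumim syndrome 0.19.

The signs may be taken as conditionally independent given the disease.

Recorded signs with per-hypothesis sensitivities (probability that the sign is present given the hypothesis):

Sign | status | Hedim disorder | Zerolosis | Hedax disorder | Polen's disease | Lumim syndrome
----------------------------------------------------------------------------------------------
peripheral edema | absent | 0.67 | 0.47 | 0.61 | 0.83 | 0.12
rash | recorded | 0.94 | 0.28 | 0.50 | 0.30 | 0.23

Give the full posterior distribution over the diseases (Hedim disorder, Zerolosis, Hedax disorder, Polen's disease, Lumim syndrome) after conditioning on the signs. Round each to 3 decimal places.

Multiply each prior by the joint likelihood of the sign pattern (using 1 − P(present | H) for each absent sign):
  Hedim disorder: 0.27 × (1 − 0.67) × 0.94 = 0.083754
  Zerolosis: 0.06 × (1 − 0.47) × 0.28 = 0.008904
  Hedax disorder: 0.21 × (1 − 0.61) × 0.50 = 0.04095
  Polen's disease: 0.27 × (1 − 0.83) × 0.30 = 0.01377
  Lumim syndrome: 0.19 × (1 − 0.12) × 0.23 = 0.038456
The unnormalized weights sum to 0.18583.
P(Hedim disorder | evidence) = 0.083754 / 0.18583 ≈ 0.451
P(Zerolosis | evidence) = 0.008904 / 0.18583 ≈ 0.048
P(Hedax disorder | evidence) = 0.04095 / 0.18583 ≈ 0.220
P(Polen's disease | evidence) = 0.01377 / 0.18583 ≈ 0.074
P(Lumim syndrome | evidence) = 0.038456 / 0.18583 ≈ 0.207

0.451, 0.048, 0.220, 0.074, 0.207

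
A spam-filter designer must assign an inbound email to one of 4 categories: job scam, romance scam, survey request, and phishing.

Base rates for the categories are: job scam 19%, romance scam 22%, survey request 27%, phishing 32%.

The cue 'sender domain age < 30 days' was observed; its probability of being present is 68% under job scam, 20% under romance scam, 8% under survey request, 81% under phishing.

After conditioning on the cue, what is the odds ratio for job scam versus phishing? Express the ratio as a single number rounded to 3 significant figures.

0.498

Unnormalized posterior weight (prior times the cue likelihood) for each of the two hypotheses:
  job scam: 0.19 × 0.68 = 0.1292
  phishing: 0.32 × 0.81 = 0.2592
Posterior odds = 0.1292 / 0.2592 ≈ 0.498.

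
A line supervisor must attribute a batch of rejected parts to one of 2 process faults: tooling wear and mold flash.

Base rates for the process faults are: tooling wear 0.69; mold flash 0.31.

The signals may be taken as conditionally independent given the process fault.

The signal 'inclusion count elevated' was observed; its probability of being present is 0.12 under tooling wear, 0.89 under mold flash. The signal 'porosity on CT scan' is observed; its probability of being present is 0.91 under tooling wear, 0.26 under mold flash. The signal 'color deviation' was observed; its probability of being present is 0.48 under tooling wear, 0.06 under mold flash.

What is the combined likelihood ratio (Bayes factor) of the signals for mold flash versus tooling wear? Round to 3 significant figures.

The Bayes factor is the ratio of the joint likelihoods of the signal pattern under the two hypotheses.
  mold flash: 0.89 × 0.26 × 0.06 = 0.013884
  tooling wear: 0.12 × 0.91 × 0.48 = 0.052416
Bayes factor = 0.013884 / 0.052416 ≈ 0.265

0.265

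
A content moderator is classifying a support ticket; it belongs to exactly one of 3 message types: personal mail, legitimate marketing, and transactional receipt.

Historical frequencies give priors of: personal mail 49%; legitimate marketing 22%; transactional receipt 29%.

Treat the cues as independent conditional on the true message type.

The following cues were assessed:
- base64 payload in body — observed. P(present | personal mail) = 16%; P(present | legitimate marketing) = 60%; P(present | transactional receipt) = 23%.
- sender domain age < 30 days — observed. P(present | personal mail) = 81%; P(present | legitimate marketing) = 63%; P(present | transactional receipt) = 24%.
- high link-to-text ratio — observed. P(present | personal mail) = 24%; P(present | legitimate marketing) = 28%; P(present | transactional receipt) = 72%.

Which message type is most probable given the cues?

For each hypothesis, the unnormalized posterior weight is prior × product of the cue likelihoods:
  personal mail: 0.49 × 0.16 × 0.81 × 0.24 = 0.015241
  legitimate marketing: 0.22 × 0.60 × 0.63 × 0.28 = 0.023285
  transactional receipt: 0.29 × 0.23 × 0.24 × 0.72 = 0.011526
The unnormalized weights sum to 0.050052.
P(personal mail | evidence) ≈ 0.015241 / 0.050052 ≈ 0.305
P(legitimate marketing | evidence) ≈ 0.023285 / 0.050052 ≈ 0.465
P(transactional receipt | evidence) ≈ 0.011526 / 0.050052 ≈ 0.230
The largest is 0.465, so legitimate marketing is most probable.

legitimate marketing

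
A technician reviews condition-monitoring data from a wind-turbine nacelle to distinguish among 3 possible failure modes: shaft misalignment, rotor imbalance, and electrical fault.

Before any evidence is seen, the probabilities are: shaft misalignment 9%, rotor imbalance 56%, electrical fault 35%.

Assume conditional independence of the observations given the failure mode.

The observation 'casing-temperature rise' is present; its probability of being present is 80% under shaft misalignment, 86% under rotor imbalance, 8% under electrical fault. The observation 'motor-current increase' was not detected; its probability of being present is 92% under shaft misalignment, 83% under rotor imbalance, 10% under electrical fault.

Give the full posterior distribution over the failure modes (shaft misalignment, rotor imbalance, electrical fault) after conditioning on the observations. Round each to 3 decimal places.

Multiply each prior by the joint likelihood of the evidence pattern (using 1 − P(present | H) for each absent observation):
  shaft misalignment: 0.09 × 0.80 × (1 − 0.92) = 0.00576
  rotor imbalance: 0.56 × 0.86 × (1 − 0.83) = 0.081872
  electrical fault: 0.35 × 0.08 × (1 − 0.10) = 0.0252
Normalizing constant Z = 0.00576 + 0.081872 + 0.0252 = 0.11283.
P(shaft misalignment | evidence) = 0.00576 / 0.11283 ≈ 0.051
P(rotor imbalance | evidence) = 0.081872 / 0.11283 ≈ 0.726
P(electrical fault | evidence) = 0.0252 / 0.11283 ≈ 0.223

0.051, 0.726, 0.223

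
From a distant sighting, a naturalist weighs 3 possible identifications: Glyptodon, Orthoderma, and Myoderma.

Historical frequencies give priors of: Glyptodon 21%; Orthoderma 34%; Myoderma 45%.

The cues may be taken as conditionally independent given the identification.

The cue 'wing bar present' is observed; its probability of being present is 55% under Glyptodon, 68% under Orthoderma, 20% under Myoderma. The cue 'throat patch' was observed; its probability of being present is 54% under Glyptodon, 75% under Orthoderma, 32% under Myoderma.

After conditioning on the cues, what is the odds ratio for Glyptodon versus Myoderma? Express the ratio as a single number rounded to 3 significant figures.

The normalizing constant cancels in an odds ratio, so compute prior × likelihood for the two hypotheses only:
  Glyptodon: 0.21 × 0.55 × 0.54 = 0.06237
  Myoderma: 0.45 × 0.20 × 0.32 = 0.0288
Odds(Glyptodon : Myoderma) = 0.06237 / 0.0288 ≈ 2.17.

2.17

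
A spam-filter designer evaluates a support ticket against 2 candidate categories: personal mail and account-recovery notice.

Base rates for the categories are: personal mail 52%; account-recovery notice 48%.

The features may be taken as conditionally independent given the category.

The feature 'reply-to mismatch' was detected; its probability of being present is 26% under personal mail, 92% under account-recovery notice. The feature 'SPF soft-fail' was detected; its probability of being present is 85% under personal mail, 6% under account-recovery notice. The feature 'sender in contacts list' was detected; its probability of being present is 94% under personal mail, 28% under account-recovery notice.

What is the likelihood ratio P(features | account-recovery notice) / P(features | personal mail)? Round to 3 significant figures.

0.0744

Joint likelihood of the feature pattern under each hypothesis:
  account-recovery notice: 0.92 × 0.06 × 0.28 = 0.015456
  personal mail: 0.26 × 0.85 × 0.94 = 0.20774
Bayes factor = 0.015456 / 0.20774 ≈ 0.0744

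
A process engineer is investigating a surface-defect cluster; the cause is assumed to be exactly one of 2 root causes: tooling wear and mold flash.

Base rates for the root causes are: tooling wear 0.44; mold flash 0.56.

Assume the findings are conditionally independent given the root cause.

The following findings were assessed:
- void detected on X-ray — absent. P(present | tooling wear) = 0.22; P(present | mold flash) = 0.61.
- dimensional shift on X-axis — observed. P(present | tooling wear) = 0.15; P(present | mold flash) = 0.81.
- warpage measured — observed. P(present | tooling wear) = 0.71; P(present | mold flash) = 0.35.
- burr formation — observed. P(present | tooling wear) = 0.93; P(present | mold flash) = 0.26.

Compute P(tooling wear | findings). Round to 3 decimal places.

0.679

For each hypothesis, the unnormalized posterior weight is prior × product of the finding likelihoods (using 1 − P(present | H) for each absent finding):
  tooling wear: 0.44 × (1 − 0.22) × 0.15 × 0.71 × 0.93 = 0.033992
  mold flash: 0.56 × (1 − 0.61) × 0.81 × 0.35 × 0.26 = 0.016098
Marginal likelihood of the evidence = 0.050091.
P(tooling wear | evidence) = 0.033992 / 0.050091 ≈ 0.679.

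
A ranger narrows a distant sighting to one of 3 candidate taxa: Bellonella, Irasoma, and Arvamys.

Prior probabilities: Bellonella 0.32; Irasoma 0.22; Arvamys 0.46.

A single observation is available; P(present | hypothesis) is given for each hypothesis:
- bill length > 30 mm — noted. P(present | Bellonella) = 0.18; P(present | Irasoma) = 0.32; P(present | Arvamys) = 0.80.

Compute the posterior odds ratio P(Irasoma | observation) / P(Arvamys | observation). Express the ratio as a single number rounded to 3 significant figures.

The normalizing constant cancels in an odds ratio, so compute prior × likelihood for the two hypotheses only:
  Irasoma: 0.22 × 0.32 = 0.0704
  Arvamys: 0.46 × 0.80 = 0.368
Posterior odds = 0.0704 / 0.368 ≈ 0.191.

0.191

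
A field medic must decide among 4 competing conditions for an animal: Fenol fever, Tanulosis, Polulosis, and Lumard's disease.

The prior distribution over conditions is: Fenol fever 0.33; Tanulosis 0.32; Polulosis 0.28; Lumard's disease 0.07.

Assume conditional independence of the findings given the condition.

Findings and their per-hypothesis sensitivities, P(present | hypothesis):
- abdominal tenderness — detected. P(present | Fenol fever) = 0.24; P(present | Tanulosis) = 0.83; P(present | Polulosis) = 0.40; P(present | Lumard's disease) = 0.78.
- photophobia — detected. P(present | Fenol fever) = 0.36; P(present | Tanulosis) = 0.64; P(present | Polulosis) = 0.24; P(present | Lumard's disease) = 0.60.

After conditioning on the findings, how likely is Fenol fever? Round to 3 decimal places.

0.110

For each hypothesis, the unnormalized posterior weight is prior × product of the finding likelihoods:
  Fenol fever: 0.33 × 0.24 × 0.36 = 0.028512
  Tanulosis: 0.32 × 0.83 × 0.64 = 0.16998
  Polulosis: 0.28 × 0.40 × 0.24 = 0.02688
  Lumard's disease: 0.07 × 0.78 × 0.60 = 0.03276
The unnormalized weights sum to 0.25814.
P(Fenol fever | evidence) = 0.028512 / 0.25814 ≈ 0.110.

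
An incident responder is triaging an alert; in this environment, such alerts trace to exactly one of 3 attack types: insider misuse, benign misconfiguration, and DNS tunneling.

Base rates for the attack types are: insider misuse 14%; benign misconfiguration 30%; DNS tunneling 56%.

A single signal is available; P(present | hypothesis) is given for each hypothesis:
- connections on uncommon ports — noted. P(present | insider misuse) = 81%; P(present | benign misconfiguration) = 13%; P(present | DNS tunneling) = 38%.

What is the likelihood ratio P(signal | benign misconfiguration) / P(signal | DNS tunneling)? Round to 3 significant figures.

0.342

Likelihood of this signal under each hypothesis:
  benign misconfiguration: 0.13
  DNS tunneling: 0.38
Bayes factor = 0.13 / 0.38 ≈ 0.342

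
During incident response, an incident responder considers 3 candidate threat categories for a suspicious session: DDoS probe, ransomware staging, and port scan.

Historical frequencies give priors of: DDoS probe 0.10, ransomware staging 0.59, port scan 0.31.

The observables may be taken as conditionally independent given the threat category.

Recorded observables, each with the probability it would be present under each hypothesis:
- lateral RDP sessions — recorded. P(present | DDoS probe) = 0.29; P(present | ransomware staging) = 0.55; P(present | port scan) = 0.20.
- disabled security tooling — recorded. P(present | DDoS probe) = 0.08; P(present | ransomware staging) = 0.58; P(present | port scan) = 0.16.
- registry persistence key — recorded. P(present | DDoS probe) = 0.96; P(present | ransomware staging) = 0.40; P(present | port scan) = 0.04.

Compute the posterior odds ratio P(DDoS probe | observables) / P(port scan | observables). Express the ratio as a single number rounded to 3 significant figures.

Posterior odds equal prior odds times the likelihood ratio; only the two competing hypotheses matter.
  DDoS probe: 0.10 × 0.29 × 0.08 × 0.96 = 0.0022272
  port scan: 0.31 × 0.20 × 0.16 × 0.04 = 0.0003968
Posterior odds = 0.0022272 / 0.0003968 ≈ 5.61.

5.61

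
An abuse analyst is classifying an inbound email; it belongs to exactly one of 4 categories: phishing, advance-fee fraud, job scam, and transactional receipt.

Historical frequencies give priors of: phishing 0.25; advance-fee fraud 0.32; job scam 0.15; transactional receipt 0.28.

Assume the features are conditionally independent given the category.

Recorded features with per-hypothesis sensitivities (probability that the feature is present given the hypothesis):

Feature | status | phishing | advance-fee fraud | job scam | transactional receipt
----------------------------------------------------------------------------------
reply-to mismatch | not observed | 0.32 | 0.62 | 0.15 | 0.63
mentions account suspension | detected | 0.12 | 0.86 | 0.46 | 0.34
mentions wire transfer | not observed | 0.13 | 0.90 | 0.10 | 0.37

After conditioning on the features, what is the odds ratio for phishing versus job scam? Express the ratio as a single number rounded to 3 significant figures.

0.336

Posterior odds equal prior odds times the likelihood ratio; only the two competing hypotheses matter (using 1 − P(present | H) for each absent feature).
  phishing: 0.25 × (1 − 0.32) × 0.12 × (1 − 0.13) = 0.017748
  job scam: 0.15 × (1 − 0.15) × 0.46 × (1 − 0.10) = 0.052785
Posterior odds = 0.017748 / 0.052785 ≈ 0.336.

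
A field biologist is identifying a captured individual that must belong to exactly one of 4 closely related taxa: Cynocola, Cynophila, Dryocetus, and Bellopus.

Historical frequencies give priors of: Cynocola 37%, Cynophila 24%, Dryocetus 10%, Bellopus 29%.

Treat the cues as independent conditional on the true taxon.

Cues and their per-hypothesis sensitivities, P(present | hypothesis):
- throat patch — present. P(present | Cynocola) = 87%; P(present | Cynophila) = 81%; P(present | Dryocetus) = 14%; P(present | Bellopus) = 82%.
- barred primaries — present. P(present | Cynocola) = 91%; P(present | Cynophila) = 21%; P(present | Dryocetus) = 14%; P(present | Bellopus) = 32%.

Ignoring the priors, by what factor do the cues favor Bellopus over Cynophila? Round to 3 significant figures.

The Bayes factor is the ratio of the joint likelihoods of the cue pattern under the two hypotheses.
  Bellopus: 0.82 × 0.32 = 0.2624
  Cynophila: 0.81 × 0.21 = 0.1701
Bayes factor = 0.2624 / 0.1701 ≈ 1.54

1.54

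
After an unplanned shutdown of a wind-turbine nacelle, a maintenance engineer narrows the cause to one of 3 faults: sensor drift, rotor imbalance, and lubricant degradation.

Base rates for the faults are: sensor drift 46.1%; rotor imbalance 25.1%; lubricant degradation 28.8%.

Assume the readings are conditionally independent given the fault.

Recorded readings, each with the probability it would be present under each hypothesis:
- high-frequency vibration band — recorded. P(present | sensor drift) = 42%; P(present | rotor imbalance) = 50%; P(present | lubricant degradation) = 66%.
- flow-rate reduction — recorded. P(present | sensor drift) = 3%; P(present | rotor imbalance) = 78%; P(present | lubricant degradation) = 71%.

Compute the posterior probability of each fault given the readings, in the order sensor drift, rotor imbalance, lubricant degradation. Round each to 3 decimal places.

For each hypothesis, the unnormalized posterior weight is prior × product of the reading likelihoods:
  sensor drift: 0.461 × 0.42 × 0.03 = 0.0058086
  rotor imbalance: 0.251 × 0.50 × 0.78 = 0.09789
  lubricant degradation: 0.288 × 0.66 × 0.71 = 0.13496
Normalizing constant Z = 0.0058086 + 0.09789 + 0.13496 = 0.23866.
P(sensor drift | evidence) = 0.0058086 / 0.23866 ≈ 0.024
P(rotor imbalance | evidence) = 0.09789 / 0.23866 ≈ 0.410
P(lubricant degradation | evidence) = 0.13496 / 0.23866 ≈ 0.565

0.024, 0.410, 0.565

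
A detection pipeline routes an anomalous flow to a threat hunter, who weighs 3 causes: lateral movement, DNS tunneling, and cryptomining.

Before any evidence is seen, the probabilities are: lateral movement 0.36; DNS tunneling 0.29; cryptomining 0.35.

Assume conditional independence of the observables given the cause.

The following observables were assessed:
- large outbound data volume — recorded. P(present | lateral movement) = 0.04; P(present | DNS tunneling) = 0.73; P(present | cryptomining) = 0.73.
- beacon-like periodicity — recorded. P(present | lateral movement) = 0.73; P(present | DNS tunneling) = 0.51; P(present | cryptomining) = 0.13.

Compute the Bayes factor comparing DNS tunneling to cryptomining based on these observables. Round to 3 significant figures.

Joint likelihood of the observable pattern under each hypothesis:
  DNS tunneling: 0.73 × 0.51 = 0.3723
  cryptomining: 0.73 × 0.13 = 0.0949
Bayes factor = 0.3723 / 0.0949 ≈ 3.92

3.92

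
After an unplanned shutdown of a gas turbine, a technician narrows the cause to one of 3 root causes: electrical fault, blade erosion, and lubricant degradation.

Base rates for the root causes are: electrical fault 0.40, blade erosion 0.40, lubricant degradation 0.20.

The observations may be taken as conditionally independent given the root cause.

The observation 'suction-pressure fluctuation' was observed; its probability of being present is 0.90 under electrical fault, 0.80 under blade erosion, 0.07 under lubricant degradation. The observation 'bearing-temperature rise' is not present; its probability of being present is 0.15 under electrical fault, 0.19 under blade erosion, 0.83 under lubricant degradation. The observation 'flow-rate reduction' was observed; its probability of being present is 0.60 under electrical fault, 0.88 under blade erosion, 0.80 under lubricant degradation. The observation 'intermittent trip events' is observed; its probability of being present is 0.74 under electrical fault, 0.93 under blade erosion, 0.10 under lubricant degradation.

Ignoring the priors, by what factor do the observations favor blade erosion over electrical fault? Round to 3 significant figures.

The Bayes factor is the ratio of the joint likelihoods of the evidence pattern under the two hypotheses (using 1 − P(present | H) for each absent observation).
  blade erosion: 0.80 × (1 − 0.19) × 0.88 × 0.93 = 0.53032
  electrical fault: 0.90 × (1 − 0.15) × 0.60 × 0.74 = 0.33966
Bayes factor = 0.53032 / 0.33966 ≈ 1.56

1.56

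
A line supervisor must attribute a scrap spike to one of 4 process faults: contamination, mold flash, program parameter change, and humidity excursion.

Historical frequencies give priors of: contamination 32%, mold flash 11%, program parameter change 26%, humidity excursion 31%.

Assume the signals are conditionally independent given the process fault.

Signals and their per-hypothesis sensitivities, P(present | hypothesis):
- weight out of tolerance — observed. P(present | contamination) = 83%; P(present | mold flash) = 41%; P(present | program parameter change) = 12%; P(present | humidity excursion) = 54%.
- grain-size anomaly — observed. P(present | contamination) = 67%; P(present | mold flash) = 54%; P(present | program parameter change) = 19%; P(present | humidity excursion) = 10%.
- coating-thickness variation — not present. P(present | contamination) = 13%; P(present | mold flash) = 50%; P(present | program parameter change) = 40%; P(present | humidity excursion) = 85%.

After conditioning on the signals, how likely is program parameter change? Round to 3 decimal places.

0.021

By Bayes' rule with conditional independence, the unnormalized weight for each hypothesis is prior × ∏ likelihoods (using 1 − P(present | H) for each absent signal):
  contamination: 0.32 × 0.83 × 0.67 × (1 − 0.13) = 0.15482
  mold flash: 0.11 × 0.41 × 0.54 × (1 − 0.50) = 0.012177
  program parameter change: 0.26 × 0.12 × 0.19 × (1 − 0.40) = 0.0035568
  humidity excursion: 0.31 × 0.54 × 0.10 × (1 − 0.85) = 0.002511
Marginal likelihood of the evidence = 0.17306.
P(program parameter change | evidence) = 0.0035568 / 0.17306 ≈ 0.021.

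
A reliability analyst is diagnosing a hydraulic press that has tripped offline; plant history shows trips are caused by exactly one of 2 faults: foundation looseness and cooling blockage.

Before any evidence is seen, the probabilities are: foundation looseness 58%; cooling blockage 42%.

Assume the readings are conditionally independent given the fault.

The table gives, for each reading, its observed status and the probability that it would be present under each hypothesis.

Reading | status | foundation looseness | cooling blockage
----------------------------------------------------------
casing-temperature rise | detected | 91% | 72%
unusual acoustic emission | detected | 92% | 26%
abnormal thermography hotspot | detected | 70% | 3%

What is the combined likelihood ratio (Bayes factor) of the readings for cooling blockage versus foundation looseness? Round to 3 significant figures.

0.00958

Take the product of per-reading likelihoods under each hypothesis, then divide.
  cooling blockage: 0.72 × 0.26 × 0.03 = 0.005616
  foundation looseness: 0.91 × 0.92 × 0.70 = 0.58604
Bayes factor = 0.005616 / 0.58604 ≈ 0.00958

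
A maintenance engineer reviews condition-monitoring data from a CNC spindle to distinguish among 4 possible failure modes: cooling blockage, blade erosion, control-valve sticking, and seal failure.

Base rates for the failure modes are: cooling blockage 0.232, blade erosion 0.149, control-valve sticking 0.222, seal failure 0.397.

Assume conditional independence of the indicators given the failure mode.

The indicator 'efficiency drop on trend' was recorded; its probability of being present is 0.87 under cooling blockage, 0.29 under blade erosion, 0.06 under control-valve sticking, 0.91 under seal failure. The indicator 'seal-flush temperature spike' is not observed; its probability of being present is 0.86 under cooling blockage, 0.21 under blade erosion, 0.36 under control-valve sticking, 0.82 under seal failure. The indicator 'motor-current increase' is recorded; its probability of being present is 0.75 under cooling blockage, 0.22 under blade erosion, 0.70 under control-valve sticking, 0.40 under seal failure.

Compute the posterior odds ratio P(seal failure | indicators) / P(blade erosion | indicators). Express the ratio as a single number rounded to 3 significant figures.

3.46

Posterior odds equal prior odds times the likelihood ratio; only the two competing hypotheses matter (using 1 − P(present | H) for each absent indicator).
  seal failure: 0.397 × 0.91 × (1 − 0.82) × 0.40 = 0.026011
  blade erosion: 0.149 × 0.29 × (1 − 0.21) × 0.22 = 0.0075099
Posterior odds = 0.026011 / 0.0075099 ≈ 3.46.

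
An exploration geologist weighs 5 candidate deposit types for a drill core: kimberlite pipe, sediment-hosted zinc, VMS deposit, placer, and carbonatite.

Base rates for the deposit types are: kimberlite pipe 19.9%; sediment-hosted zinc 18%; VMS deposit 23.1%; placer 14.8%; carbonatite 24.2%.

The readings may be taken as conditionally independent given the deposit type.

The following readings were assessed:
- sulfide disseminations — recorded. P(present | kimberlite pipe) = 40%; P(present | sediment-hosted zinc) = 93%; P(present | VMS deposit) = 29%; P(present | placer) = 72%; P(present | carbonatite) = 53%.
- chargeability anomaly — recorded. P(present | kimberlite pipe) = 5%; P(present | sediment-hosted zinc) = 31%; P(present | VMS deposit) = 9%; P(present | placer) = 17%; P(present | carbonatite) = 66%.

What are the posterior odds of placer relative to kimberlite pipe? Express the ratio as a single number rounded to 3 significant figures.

Unnormalized posterior weight (prior times the reading likelihoods) for each of the two hypotheses:
  placer: 0.148 × 0.72 × 0.17 = 0.018115
  kimberlite pipe: 0.199 × 0.40 × 0.05 = 0.00398
Odds(placer : kimberlite pipe) = 0.018115 / 0.00398 ≈ 4.55.

4.55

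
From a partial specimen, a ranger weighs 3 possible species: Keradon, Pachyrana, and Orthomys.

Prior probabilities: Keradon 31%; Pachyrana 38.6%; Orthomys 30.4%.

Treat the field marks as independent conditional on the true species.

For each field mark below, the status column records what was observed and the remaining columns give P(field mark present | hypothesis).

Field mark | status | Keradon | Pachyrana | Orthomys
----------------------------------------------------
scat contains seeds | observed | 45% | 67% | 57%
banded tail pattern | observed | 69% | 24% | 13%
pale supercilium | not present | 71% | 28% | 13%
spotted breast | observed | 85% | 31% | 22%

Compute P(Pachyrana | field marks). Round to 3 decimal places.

By Bayes' rule with conditional independence, the unnormalized weight for each hypothesis is prior × ∏ likelihoods (using 1 − P(present | H) for each absent field mark):
  Keradon: 0.310 × 0.45 × 0.69 × (1 − 0.71) × 0.85 = 0.023727
  Pachyrana: 0.386 × 0.67 × 0.24 × (1 − 0.28) × 0.31 = 0.013854
  Orthomys: 0.304 × 0.57 × 0.13 × (1 − 0.13) × 0.22 = 0.0043116
The unnormalized weights sum to 0.041892.
P(Pachyrana | evidence) = 0.013854 / 0.041892 ≈ 0.331.

0.331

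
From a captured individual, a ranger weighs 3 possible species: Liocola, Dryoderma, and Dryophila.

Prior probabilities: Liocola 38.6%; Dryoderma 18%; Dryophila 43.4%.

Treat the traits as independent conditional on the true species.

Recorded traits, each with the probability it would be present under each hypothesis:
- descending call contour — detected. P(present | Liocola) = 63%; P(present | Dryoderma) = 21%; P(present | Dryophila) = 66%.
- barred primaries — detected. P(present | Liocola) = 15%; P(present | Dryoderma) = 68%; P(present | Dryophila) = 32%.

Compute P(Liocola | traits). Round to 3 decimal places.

0.237

For each hypothesis, the unnormalized posterior weight is prior × product of the trait likelihoods:
  Liocola: 0.386 × 0.63 × 0.15 = 0.036477
  Dryoderma: 0.180 × 0.21 × 0.68 = 0.025704
  Dryophila: 0.434 × 0.66 × 0.32 = 0.091661
The unnormalized weights sum to 0.15384.
P(Liocola | evidence) = 0.036477 / 0.15384 ≈ 0.237.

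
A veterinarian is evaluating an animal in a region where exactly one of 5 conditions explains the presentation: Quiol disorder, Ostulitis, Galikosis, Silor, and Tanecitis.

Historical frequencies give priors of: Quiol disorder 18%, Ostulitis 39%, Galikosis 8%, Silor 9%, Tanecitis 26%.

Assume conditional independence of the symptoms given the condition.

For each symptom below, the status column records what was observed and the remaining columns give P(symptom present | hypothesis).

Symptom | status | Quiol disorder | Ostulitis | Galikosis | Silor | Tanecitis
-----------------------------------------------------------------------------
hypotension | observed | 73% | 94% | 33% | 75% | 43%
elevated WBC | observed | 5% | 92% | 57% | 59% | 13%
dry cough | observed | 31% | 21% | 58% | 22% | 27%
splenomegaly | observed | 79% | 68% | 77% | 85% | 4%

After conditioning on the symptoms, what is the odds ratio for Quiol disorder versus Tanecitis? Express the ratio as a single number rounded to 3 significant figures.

Unnormalized posterior weight (prior times the symptom likelihoods) for each of the two hypotheses:
  Quiol disorder: 0.18 × 0.73 × 0.05 × 0.31 × 0.79 = 0.001609
  Tanecitis: 0.26 × 0.43 × 0.13 × 0.27 × 0.04 = 0.00015697
Odds(Quiol disorder : Tanecitis) = 0.001609 / 0.00015697 ≈ 10.3.

10.3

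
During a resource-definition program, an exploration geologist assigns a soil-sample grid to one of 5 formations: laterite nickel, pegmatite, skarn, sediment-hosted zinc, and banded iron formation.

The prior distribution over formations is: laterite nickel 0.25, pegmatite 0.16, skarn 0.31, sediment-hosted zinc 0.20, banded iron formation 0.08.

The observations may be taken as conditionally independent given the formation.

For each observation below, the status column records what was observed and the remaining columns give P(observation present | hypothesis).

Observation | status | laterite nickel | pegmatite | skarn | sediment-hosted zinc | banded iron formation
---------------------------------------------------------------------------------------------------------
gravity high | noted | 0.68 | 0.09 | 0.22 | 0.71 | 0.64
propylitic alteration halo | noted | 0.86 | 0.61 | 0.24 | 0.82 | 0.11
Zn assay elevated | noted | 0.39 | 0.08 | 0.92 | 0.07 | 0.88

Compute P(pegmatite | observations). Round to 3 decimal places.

0.008

Multiply each prior by the joint likelihood of the evidence pattern:
  laterite nickel: 0.25 × 0.68 × 0.86 × 0.39 = 0.057018
  pegmatite: 0.16 × 0.09 × 0.61 × 0.08 = 0.00070272
  skarn: 0.31 × 0.22 × 0.24 × 0.92 = 0.015059
  sediment-hosted zinc: 0.20 × 0.71 × 0.82 × 0.07 = 0.0081508
  banded iron formation: 0.08 × 0.64 × 0.11 × 0.88 = 0.0049562
Marginal likelihood of the evidence = 0.085886.
P(pegmatite | evidence) = 0.00070272 / 0.085886 ≈ 0.008.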